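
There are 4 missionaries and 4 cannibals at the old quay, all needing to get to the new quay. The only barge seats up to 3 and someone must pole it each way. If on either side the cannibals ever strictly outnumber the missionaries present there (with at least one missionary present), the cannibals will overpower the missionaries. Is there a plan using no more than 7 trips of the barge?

No

Counting alone: each trip to the new quay takes at most 3 across and each return brings at least 1 back, so after t trips out (and t−1 returns) at most 3t − (t−1) of the 8 are across; that first reaches 8 at t = 4, so at least 7 crossings are needed.
The safety rule pushes this higher. Following every safe sequence of crossings, the most of the 8 that can be at the new quay as the barge arrives there on crossing 7 is 7 — never all 8.
So the move cannot be finished within 7 crossings. (The shortest complete plan takes 9:)
1. 2 cannibals → the new quay.  (the old quay: 4M 2C; the new quay: 0M 2C)
2. 1 cannibal ← the old quay.  (the old quay: 4M 3C; the new quay: 0M 1C)
3. 3 cannibals → the new quay.  (the old quay: 4M 0C; the new quay: 0M 4C)
4. 1 cannibal ← the old quay.  (the old quay: 4M 1C; the new quay: 0M 3C)
5. 3 missionaries → the new quay.  (the old quay: 1M 1C; the new quay: 3M 3C)
6. 1 missionary and 1 cannibal ← the old quay.  (the old quay: 2M 2C; the new quay: 2M 2C)
7. 2 missionaries → the new quay.  (the old quay: 0M 2C; the new quay: 4M 2C)
8. 1 cannibal ← the old quay.  (the old quay: 0M 3C; the new quay: 4M 1C)
9. 3 cannibals → the new quay.  (the old quay: 0M 0C; the new quay: 4M 4C)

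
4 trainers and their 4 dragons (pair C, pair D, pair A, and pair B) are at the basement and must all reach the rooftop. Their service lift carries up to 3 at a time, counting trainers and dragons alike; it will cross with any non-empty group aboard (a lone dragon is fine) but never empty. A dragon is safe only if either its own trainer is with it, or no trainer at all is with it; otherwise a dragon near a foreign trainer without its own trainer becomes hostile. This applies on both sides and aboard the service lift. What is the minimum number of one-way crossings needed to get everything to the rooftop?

9

Counting alone: each trip to the rooftop takes at most 3 across and each return brings at least 1 back, so after t trips out (and t−1 returns) at most 3t − (t−1) of the 8 are across; that first reaches 8 at t = 4, so at least 7 crossings are needed.
The safety rule pushes this higher. Following every safe sequence of crossings, the most of the 8 that can be at the rooftop as the service lift arrives there on crossing 7 is 7 — never all 8.
So no plan with fewer than 9 crossings exists, and this one achieves 9:
1. dragon C and trainer C cross → the rooftop.
2. trainer C crosses ← the basement.
3. dragon D, trainer C, and trainer D cross → the rooftop.
4. dragon C and trainer C cross ← the basement.
5. trainer A, trainer B, and trainer C cross → the rooftop.
6. dragon D crosses ← the basement.
7. dragon C and dragon D cross → the rooftop.
8. dragon C crosses ← the basement.
9. dragon A, dragon B, and dragon C cross → the rooftop.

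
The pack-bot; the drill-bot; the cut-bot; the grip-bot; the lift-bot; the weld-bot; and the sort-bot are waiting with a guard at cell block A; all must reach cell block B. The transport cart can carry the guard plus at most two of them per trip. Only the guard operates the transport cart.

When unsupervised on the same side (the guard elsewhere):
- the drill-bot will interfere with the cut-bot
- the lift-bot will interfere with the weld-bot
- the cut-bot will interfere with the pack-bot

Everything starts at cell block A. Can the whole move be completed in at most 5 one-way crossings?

Counting alone: the guard can take at most 2 across per trip to cell block B, so moving all 7 needs at least 4 loaded trips out, with a return between consecutive ones — at least 7 crossings.
Since 5 < 7, 5 crossings cannot be enough. (The shortest complete plan in fact takes 7:)
1. Guard goes to cell block B with the cut-bot and the lift-bot.  [cell block A: the drill-bot, the grip-bot, the pack-bot, the sort-bot, the weld-bot | cell block B: the cut-bot, the lift-bot]
2. Guard goes back to cell block A alone.  [cell block A: the drill-bot, the grip-bot, the pack-bot, the sort-bot, the weld-bot | cell block B: the cut-bot, the lift-bot]
3. Guard goes to cell block B with the drill-bot and the pack-bot.  [cell block A: the grip-bot, the sort-bot, the weld-bot | cell block B: the cut-bot, the drill-bot, the lift-bot, the pack-bot]
4. Guard goes back to cell block A with the cut-bot.  [cell block A: the cut-bot, the grip-bot, the sort-bot, the weld-bot | cell block B: the drill-bot, the lift-bot, the pack-bot]
5. Guard goes to cell block B with the grip-bot and the sort-bot.  [cell block A: the cut-bot, the weld-bot | cell block B: the drill-bot, the grip-bot, the lift-bot, the pack-bot, the sort-bot]
6. Guard goes back to cell block A alone.  [cell block A: the cut-bot, the weld-bot | cell block B: the drill-bot, the grip-bot, the lift-bot, the pack-bot, the sort-bot]
7. Guard goes to cell block B with the cut-bot and the weld-bot.  [cell block A: — | cell block B: the cut-bot, the drill-bot, the grip-bot, the lift-bot, the pack-bot, the sort-bot, the weld-bot]

No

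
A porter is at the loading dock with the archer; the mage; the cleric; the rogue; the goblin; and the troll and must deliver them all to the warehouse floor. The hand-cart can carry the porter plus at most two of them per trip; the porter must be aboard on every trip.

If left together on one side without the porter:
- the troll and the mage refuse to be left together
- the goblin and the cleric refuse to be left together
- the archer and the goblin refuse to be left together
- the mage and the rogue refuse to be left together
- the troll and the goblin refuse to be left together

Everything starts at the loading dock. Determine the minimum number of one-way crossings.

7

Counting alone: the porter can take at most 2 across per trip to the warehouse floor, so moving all 6 needs at least 3 loaded trips out, with a return between consecutive ones — at least 5 crossings.
The safety rule pushes this higher. Following every safe sequence of crossings, the most of the 6 that can be at the warehouse floor as the hand-cart arrives there on crossing 5 is 5 — never all 6.
So no plan with fewer than 7 crossings exists, and this one achieves 7:
1. Porter goes to the warehouse floor with the goblin and the mage.
2. Porter goes back to the loading dock alone.
3. Porter goes to the warehouse floor with the archer and the cleric.
4. Porter goes back to the loading dock with the goblin.
5. Porter goes to the warehouse floor with the rogue and the troll.
6. Porter goes back to the loading dock with the mage.
7. Porter goes to the warehouse floor with the goblin and the mage.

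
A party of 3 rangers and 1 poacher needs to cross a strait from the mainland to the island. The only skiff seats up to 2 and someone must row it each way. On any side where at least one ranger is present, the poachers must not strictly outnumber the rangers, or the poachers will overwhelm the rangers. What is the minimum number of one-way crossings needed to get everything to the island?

Counting alone: each trip to the island takes at most 2 across and each return brings at least 1 back, so after t trips out (and t−1 returns) at most 2t − (t−1) of the 4 are across; that first reaches 4 at t = 3, so at least 5 crossings are needed.
The plan below uses exactly 5 crossings, so it is optimal:
1. 1 ranger and 1 poacher → the island.  (the mainland: 2R 0P; the island: 1R 1P)
2. 1 poacher ← the mainland.  (the mainland: 2R 1P; the island: 1R 0P)
3. 1 ranger and 1 poacher → the island.  (the mainland: 1R 0P; the island: 2R 1P)
4. 1 poacher ← the mainland.  (the mainland: 1R 1P; the island: 2R 0P)
5. 1 ranger and 1 poacher → the island.  (the mainland: 0R 0P; the island: 3R 1P)

5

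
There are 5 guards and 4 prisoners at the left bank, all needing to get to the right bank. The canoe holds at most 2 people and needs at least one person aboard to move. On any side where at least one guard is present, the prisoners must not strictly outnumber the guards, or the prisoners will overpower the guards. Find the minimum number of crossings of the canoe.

Counting alone: each trip to the right bank takes at most 2 across and each return brings at least 1 back, so after t trips out (and t−1 returns) at most 2t − (t−1) of the 9 are across; that first reaches 9 at t = 8, so at least 15 crossings are needed.
The plan below uses exactly 15 crossings, so it is optimal:
1. 2 prisoners → the right bank.  (the left bank: 5G 2P; the right bank: 0G 2P)
2. 1 prisoner ← the left bank.  (the left bank: 5G 3P; the right bank: 0G 1P)
3. 2 prisoners → the right bank.  (the left bank: 5G 1P; the right bank: 0G 3P)
4. 1 prisoner ← the left bank.  (the left bank: 5G 2P; the right bank: 0G 2P)
5. 2 guards → the right bank.  (the left bank: 3G 2P; the right bank: 2G 2P)
6. 1 prisoner ← the left bank.  (the left bank: 3G 3P; the right bank: 2G 1P)
7. 1 guard and 1 prisoner → the right bank.  (the left bank: 2G 2P; the right bank: 3G 2P)
8. 1 guard ← the left bank.  (the left bank: 3G 2P; the right bank: 2G 2P)
9. 1 guard and 1 prisoner → the right bank.  (the left bank: 2G 1P; the right bank: 3G 3P)
10. 1 prisoner ← the left bank.  (the left bank: 2G 2P; the right bank: 3G 2P)
11. 1 guard and 1 prisoner → the right bank.  (the left bank: 1G 1P; the right bank: 4G 3P)
12. 1 guard ← the left bank.  (the left bank: 2G 1P; the right bank: 3G 3P)
13. 1 guard and 1 prisoner → the right bank.  (the left bank: 1G 0P; the right bank: 4G 4P)
14. 1 prisoner ← the left bank.  (the left bank: 1G 1P; the right bank: 4G 3P)
15. 1 guard and 1 prisoner → the right bank.  (the left bank: 0G 0P; the right bank: 5G 4P)

15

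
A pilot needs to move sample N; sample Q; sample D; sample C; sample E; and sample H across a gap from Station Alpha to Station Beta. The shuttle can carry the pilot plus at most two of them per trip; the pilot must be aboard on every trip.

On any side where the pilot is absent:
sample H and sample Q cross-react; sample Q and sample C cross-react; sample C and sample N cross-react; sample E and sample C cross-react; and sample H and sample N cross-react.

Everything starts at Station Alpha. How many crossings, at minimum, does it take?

Counting alone: the pilot can take at most 2 across per trip to Station Beta, so moving all 6 needs at least 3 loaded trips out, with a return between consecutive ones — at least 5 crossings.
The safety rule pushes this higher. Following every safe sequence of crossings, the most of the 6 that can be at Station Beta as the shuttle arrives there on crossing 5 is 5 — never all 6.
So no plan with fewer than 7 crossings exists, and this one achieves 7:
1. Pilot goes to Station Beta with sample C and sample H.  [Station Alpha: sample D, sample E, sample N, sample Q | Station Beta: sample C, sample H]
2. Pilot goes back to Station Alpha alone.  [Station Alpha: sample D, sample E, sample N, sample Q | Station Beta: sample C, sample H]
3. Pilot goes to Station Beta with sample N and sample Q.  [Station Alpha: sample D, sample E | Station Beta: sample C, sample H, sample N, sample Q]
4. Pilot goes back to Station Alpha with sample C and sample H.  [Station Alpha: sample C, sample D, sample E, sample H | Station Beta: sample N, sample Q]
5. Pilot goes to Station Beta with sample D and sample E.  [Station Alpha: sample C, sample H | Station Beta: sample D, sample E, sample N, sample Q]
6. Pilot goes back to Station Alpha alone.  [Station Alpha: sample C, sample H | Station Beta: sample D, sample E, sample N, sample Q]
7. Pilot goes to Station Beta with sample C and sample H.  [Station Alpha: — | Station Beta: sample C, sample D, sample E, sample H, sample N, sample Q]

7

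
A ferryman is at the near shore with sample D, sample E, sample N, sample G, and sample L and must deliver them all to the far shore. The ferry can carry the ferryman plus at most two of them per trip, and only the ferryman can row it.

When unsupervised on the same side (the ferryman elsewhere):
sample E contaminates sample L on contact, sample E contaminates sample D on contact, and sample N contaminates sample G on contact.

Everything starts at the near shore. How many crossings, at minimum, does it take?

Counting alone: the ferryman can take at most 2 across per trip to the far shore, so moving all 5 needs at least 3 loaded trips out, with a return between consecutive ones — at least 5 crossings.
The plan below uses exactly 5 crossings, so it is optimal:
1. Ferryman goes to the far shore with sample E and sample N.
2. Ferryman goes back to the near shore alone.
3. Ferryman goes to the far shore with sample D and sample L.
4. Ferryman goes back to the near shore with sample E.
5. Ferryman goes to the far shore with sample E and sample G.

5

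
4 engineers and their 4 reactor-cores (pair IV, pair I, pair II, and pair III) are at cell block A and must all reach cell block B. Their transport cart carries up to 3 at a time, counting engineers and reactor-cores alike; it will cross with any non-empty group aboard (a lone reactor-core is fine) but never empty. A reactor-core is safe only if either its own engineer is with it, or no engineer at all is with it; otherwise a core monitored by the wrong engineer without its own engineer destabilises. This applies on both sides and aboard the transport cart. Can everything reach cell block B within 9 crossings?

Yes

Yes — this plan uses 9 crossings (≤ 9):
1. engineer IV and reactor-core IV cross → cell block B.
2. engineer IV crosses ← cell block A.
3. engineer I, engineer IV, and reactor-core I cross → cell block B.
4. engineer IV and reactor-core IV cross ← cell block A.
5. engineer II, engineer III, and engineer IV cross → cell block B.
6. reactor-core I crosses ← cell block A.
7. reactor-core I and reactor-core IV cross → cell block B.
8. reactor-core IV crosses ← cell block A.
9. reactor-core II, reactor-core III, and reactor-core IV cross → cell block B.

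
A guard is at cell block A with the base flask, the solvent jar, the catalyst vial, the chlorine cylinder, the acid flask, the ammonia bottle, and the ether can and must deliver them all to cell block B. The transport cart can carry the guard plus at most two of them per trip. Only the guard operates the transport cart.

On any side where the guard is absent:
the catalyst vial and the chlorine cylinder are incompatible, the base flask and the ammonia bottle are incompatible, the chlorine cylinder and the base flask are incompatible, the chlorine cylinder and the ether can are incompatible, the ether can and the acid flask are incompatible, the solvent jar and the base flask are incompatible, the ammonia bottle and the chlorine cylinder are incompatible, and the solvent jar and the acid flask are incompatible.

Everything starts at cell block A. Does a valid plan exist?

No

Whatever the first load, the items left behind include a forbidden pair without the guard. No opening move is safe, so no plan exists.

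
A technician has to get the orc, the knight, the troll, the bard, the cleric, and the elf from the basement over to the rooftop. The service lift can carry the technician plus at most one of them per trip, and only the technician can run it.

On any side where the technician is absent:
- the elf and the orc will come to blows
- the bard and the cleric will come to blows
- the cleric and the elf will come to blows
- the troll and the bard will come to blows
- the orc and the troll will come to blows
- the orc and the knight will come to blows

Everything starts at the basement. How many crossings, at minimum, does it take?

impossible

Whatever the first load, the items left behind include a forbidden pair without the technician. No opening move is safe, so no plan exists.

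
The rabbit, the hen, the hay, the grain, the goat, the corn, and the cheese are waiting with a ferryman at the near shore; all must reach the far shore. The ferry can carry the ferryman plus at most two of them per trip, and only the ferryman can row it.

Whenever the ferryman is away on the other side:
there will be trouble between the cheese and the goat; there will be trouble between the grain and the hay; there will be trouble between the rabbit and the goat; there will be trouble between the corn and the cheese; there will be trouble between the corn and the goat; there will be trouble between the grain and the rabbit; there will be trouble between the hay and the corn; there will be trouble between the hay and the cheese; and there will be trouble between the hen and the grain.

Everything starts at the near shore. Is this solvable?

Whatever the first load, the items left behind include a forbidden pair without the ferryman. No opening move is safe, so no plan exists.

No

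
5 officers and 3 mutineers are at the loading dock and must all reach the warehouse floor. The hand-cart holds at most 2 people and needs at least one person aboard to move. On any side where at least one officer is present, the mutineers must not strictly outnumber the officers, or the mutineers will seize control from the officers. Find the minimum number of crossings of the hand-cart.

Counting alone: each trip to the warehouse floor takes at most 2 across and each return brings at least 1 back, so after t trips out (and t−1 returns) at most 2t − (t−1) of the 8 are across; that first reaches 8 at t = 7, so at least 13 crossings are needed.
The plan below uses exactly 13 crossings, so it is optimal:
1. 2 mutineers → the warehouse floor.  (the loading dock: 5O 1M; the warehouse floor: 0O 2M)
2. 1 mutineer ← the loading dock.  (the loading dock: 5O 2M; the warehouse floor: 0O 1M)
3. 2 mutineers → the warehouse floor.  (the loading dock: 5O 0M; the warehouse floor: 0O 3M)
4. 1 mutineer ← the loading dock.  (the loading dock: 5O 1M; the warehouse floor: 0O 2M)
5. 2 officers → the warehouse floor.  (the loading dock: 3O 1M; the warehouse floor: 2O 2M)
6. 1 mutineer ← the loading dock.  (the loading dock: 3O 2M; the warehouse floor: 2O 1M)
7. 1 officer and 1 mutineer → the warehouse floor.  (the loading dock: 2O 1M; the warehouse floor: 3O 2M)
8. 1 mutineer ← the loading dock.  (the loading dock: 2O 2M; the warehouse floor: 3O 1M)
9. 2 mutineers → the warehouse floor.  (the loading dock: 2O 0M; the warehouse floor: 3O 3M)
10. 1 mutineer ← the loading dock.  (the loading dock: 2O 1M; the warehouse floor: 3O 2M)
11. 1 officer and 1 mutineer → the warehouse floor.  (the loading dock: 1O 0M; the warehouse floor: 4O 3M)
12. 1 mutineer ← the loading dock.  (the loading dock: 1O 1M; the warehouse floor: 4O 2M)
13. 1 officer and 1 mutineer → the warehouse floor.  (the loading dock: 0O 0M; the warehouse floor: 5O 3M)

13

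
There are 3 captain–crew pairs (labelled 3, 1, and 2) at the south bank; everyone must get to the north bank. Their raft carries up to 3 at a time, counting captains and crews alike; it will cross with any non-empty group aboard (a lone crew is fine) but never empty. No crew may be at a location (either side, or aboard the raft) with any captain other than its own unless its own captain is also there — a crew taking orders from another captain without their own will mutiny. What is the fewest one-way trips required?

5

Counting alone: each trip to the north bank takes at most 3 across and each return brings at least 1 back, so after t trips out (and t−1 returns) at most 3t − (t−1) of the 6 are across; that first reaches 6 at t = 3, so at least 5 crossings are needed.
The plan below uses exactly 5 crossings, so it is optimal:
1. captain 3 and crew 3 cross → the north bank.
2. captain 3 crosses ← the south bank.
3. captain 1, captain 2, and captain 3 cross → the north bank.
4. crew 3 crosses ← the south bank.
5. crew 1, crew 2, and crew 3 cross → the north bank.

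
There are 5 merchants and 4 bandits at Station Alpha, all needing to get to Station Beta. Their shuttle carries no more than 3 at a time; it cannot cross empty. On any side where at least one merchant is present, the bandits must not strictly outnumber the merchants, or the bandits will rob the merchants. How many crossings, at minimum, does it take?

7

Counting alone: each trip to Station Beta takes at most 3 across and each return brings at least 1 back, so after t trips out (and t−1 returns) at most 3t − (t−1) of the 9 are across; that first reaches 9 at t = 4, so at least 7 crossings are needed.
The plan below uses exactly 7 crossings, so it is optimal:
1. 3 bandits → Station Beta.  (Station Alpha: 5M 1B; Station Beta: 0M 3B)
2. 1 bandit ← Station Alpha.  (Station Alpha: 5M 2B; Station Beta: 0M 2B)
3. 3 merchants → Station Beta.  (Station Alpha: 2M 2B; Station Beta: 3M 2B)
4. 1 merchant ← Station Alpha.  (Station Alpha: 3M 2B; Station Beta: 2M 2B)
5. 2 merchants and 1 bandit → Station Beta.  (Station Alpha: 1M 1B; Station Beta: 4M 3B)
6. 1 merchant ← Station Alpha.  (Station Alpha: 2M 1B; Station Beta: 3M 3B)
7. 2 merchants and 1 bandit → Station Beta.  (Station Alpha: 0M 0B; Station Beta: 5M 4B)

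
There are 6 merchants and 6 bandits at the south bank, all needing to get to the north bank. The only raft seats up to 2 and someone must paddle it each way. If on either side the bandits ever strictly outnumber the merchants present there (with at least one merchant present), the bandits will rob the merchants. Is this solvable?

No

Following every safe sequence of crossings from the start, the most of the 12 that can be at the north bank as the raft arrives there on crossings 1, 3, 5, 7, 9 is 2, 3, 4, 5, 6 respectively; the best ever achieved is 6 of 12.
From crossing 11 on, no configuration arises that was not already reachable earlier: only 15 distinct safe configurations (who is on which side, and where the raft is) can ever be reached, none of them has everyone across, and every continuation just revisits them. They are: 0 merchants + 0 bandits across (raft back at the start); 0 merchants + 1 bandit across (raft there); 0 merchants + 1 bandit across (raft back at the start); 0 merchants + 2 bandits across (raft there); 0 merchants + 2 bandits across (raft back at the start); 0 merchants + 3 bandits across (raft there); 0 merchants + 3 bandits across (raft back at the start); 0 merchants + 4 bandits across (raft there); 0 merchants + 4 bandits across (raft back at the start); 0 merchants + 5 bandits across (raft there); 0 merchants + 5 bandits across (raft back at the start); 0 merchants + 6 bandits across (raft there); 1 merchant + 1 bandit across (raft there); 1 merchant + 1 bandit across (raft back at the start); 2 merchants + 2 bandits across (raft there). So no valid plan exists.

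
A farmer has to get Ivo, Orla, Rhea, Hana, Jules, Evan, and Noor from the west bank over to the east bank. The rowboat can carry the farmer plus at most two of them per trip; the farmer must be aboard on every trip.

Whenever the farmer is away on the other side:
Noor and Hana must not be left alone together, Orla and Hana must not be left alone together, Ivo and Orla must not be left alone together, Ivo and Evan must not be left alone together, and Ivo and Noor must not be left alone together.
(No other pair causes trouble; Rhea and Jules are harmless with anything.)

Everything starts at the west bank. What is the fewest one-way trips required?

Counting alone: the farmer can take at most 2 across per trip to the east bank, so moving all 7 needs at least 4 loaded trips out, with a return between consecutive ones — at least 7 crossings.
The safety rule pushes this higher. Following every safe sequence of crossings, the most of the 7 that can be at the east bank as the rowboat arrives there on crossing 7 is 6 — never all 7.
So no plan with fewer than 9 crossings exists, and this one achieves 9:
1. Farmer goes to the east bank with Hana and Ivo.
2. Farmer goes back to the west bank alone.
3. Farmer goes to the east bank with Orla.
4. Farmer goes back to the west bank with Hana and Ivo.
5. Farmer goes to the east bank with Evan and Noor.
6. Farmer goes back to the west bank alone.
7. Farmer goes to the east bank with Jules and Rhea.
8. Farmer goes back to the west bank alone.
9. Farmer goes to the east bank with Hana and Ivo.

9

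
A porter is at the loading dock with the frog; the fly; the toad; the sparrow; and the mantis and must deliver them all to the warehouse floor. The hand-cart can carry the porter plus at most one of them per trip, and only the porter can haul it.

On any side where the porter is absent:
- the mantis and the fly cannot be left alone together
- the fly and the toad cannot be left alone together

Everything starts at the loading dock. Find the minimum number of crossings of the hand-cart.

Counting alone: the porter can take at most 1 across per trip to the warehouse floor, so moving all 5 needs at least 5 loaded trips out, with a return between consecutive ones — at least 9 crossings.
The safety rule pushes this higher. Following every safe sequence of crossings, the most of the 5 that can be at the warehouse floor as the hand-cart arrives there on crossing 9 is 4 — never all 5.
So no plan with fewer than 11 crossings exists, and this one achieves 11:
1. Porter goes to the warehouse floor with the fly.
2. Porter goes back to the loading dock alone.
3. Porter goes to the warehouse floor with the frog.
4. Porter goes back to the loading dock alone.
5. Porter goes to the warehouse floor with the toad.
6. Porter goes back to the loading dock with the fly.
7. Porter goes to the warehouse floor with the mantis.
8. Porter goes back to the loading dock alone.
9. Porter goes to the warehouse floor with the sparrow.
10. Porter goes back to the loading dock alone.
11. Porter goes to the warehouse floor with the fly.

11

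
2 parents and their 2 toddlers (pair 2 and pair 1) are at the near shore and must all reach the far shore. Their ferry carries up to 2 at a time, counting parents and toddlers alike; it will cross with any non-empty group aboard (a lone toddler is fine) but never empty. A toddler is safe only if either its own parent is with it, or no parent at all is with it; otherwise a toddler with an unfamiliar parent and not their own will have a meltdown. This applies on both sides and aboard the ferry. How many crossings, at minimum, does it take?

5

Counting alone: each trip to the far shore takes at most 2 across and each return brings at least 1 back, so after t trips out (and t−1 returns) at most 2t − (t−1) of the 4 are across; that first reaches 4 at t = 3, so at least 5 crossings are needed.
The plan below uses exactly 5 crossings, so it is optimal:
1. parent 2 and toddler 2 cross → the far shore.
2. parent 2 crosses ← the near shore.
3. parent 1 and parent 2 cross → the far shore.
4. parent 1 crosses ← the near shore.
5. parent 1 and toddler 1 cross → the far shore.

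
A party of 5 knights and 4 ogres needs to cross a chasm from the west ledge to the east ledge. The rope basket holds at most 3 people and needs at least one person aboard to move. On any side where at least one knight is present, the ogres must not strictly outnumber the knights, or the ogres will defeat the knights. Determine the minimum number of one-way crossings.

Counting alone: each trip to the east ledge takes at most 3 across and each return brings at least 1 back, so after t trips out (and t−1 returns) at most 3t − (t−1) of the 9 are across; that first reaches 9 at t = 4, so at least 7 crossings are needed.
The plan below uses exactly 7 crossings, so it is optimal:
1. 3 ogres → the east ledge.  (the west ledge: 5K 1O; the east ledge: 0K 3O)
2. 1 ogre ← the west ledge.  (the west ledge: 5K 2O; the east ledge: 0K 2O)
3. 3 knights → the east ledge.  (the west ledge: 2K 2O; the east ledge: 3K 2O)
4. 1 knight ← the west ledge.  (the west ledge: 3K 2O; the east ledge: 2K 2O)
5. 2 knights and 1 ogre → the east ledge.  (the west ledge: 1K 1O; the east ledge: 4K 3O)
6. 1 knight ← the west ledge.  (the west ledge: 2K 1O; the east ledge: 3K 3O)
7. 2 knights and 1 ogre → the east ledge.  (the west ledge: 0K 0O; the east ledge: 5K 4O)

7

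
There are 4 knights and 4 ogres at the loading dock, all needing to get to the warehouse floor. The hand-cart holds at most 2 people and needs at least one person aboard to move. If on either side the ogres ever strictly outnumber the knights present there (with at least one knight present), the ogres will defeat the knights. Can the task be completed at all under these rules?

Following every safe sequence of crossings from the start, the most of the 8 that can be at the warehouse floor as the hand-cart arrives there on crossings 1, 3, 5 is 2, 3, 4 respectively; the best ever achieved is 4 of 8.
From crossing 7 on, no configuration arises that was not already reachable earlier: only 11 distinct safe configurations (who is on which side, and where the hand-cart is) can ever be reached, none of them has everyone across, and every continuation just revisits them. They are: 0 knights + 0 ogres across (hand-cart back at the start); 0 knights + 1 ogre across (hand-cart there); 0 knights + 1 ogre across (hand-cart back at the start); 0 knights + 2 ogres across (hand-cart there); 0 knights + 2 ogres across (hand-cart back at the start); 0 knights + 3 ogres across (hand-cart there); 0 knights + 3 ogres across (hand-cart back at the start); 0 knights + 4 ogres across (hand-cart there); 1 knight + 1 ogre across (hand-cart there); 1 knight + 1 ogre across (hand-cart back at the start); 2 knights + 2 ogres across (hand-cart there). So no valid plan exists.

No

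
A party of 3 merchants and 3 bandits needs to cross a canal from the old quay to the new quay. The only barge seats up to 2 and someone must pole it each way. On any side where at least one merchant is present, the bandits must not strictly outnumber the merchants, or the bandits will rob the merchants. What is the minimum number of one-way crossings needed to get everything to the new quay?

11

Counting alone: each trip to the new quay takes at most 2 across and each return brings at least 1 back, so after t trips out (and t−1 returns) at most 2t − (t−1) of the 6 are across; that first reaches 6 at t = 5, so at least 9 crossings are needed.
The safety rule pushes this higher. Following every safe sequence of crossings, the most of the 6 that can be at the new quay as the barge arrives there on crossing 9 is 5 — never all 6.
So no plan with fewer than 11 crossings exists, and this one achieves 11:
1. 2 bandits → the new quay.  (the old quay: 3M 1B; the new quay: 0M 2B)
2. 1 bandit ← the old quay.  (the old quay: 3M 2B; the new quay: 0M 1B)
3. 2 bandits → the new quay.  (the old quay: 3M 0B; the new quay: 0M 3B)
4. 1 bandit ← the old quay.  (the old quay: 3M 1B; the new quay: 0M 2B)
5. 2 merchants → the new quay.  (the old quay: 1M 1B; the new quay: 2M 2B)
6. 1 merchant and 1 bandit ← the old quay.  (the old quay: 2M 2B; the new quay: 1M 1B)
7. 2 merchants → the new quay.  (the old quay: 0M 2B; the new quay: 3M 1B)
8. 1 bandit ← the old quay.  (the old quay: 0M 3B; the new quay: 3M 0B)
9. 2 bandits → the new quay.  (the old quay: 0M 1B; the new quay: 3M 2B)
10. 1 bandit ← the old quay.  (the old quay: 0M 2B; the new quay: 3M 1B)
11. 2 bandits → the new quay.  (the old quay: 0M 0B; the new quay: 3M 3B)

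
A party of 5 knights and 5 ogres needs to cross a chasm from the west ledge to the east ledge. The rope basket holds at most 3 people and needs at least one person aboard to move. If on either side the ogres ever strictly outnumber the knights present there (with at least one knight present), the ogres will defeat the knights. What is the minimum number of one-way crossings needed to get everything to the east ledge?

Counting alone: each trip to the east ledge takes at most 3 across and each return brings at least 1 back, so after t trips out (and t−1 returns) at most 3t − (t−1) of the 10 are across; that first reaches 10 at t = 5, so at least 9 crossings are needed.
The safety rule pushes this higher. Following every safe sequence of crossings, the most of the 10 that can be at the east ledge as the rope basket arrives there on crossing 9 is 9 — never all 10.
So no plan with fewer than 11 crossings exists, and this one achieves 11:
1. 2 ogres → the east ledge.  (the west ledge: 5K 3O; the east ledge: 0K 2O)
2. 1 ogre ← the west ledge.  (the west ledge: 5K 4O; the east ledge: 0K 1O)
3. 3 ogres → the east ledge.  (the west ledge: 5K 1O; the east ledge: 0K 4O)
4. 1 ogre ← the west ledge.  (the west ledge: 5K 2O; the east ledge: 0K 3O)
5. 3 knights → the east ledge.  (the west ledge: 2K 2O; the east ledge: 3K 3O)
6. 1 knight and 1 ogre ← the west ledge.  (the west ledge: 3K 3O; the east ledge: 2K 2O)
7. 3 knights → the east ledge.  (the west ledge: 0K 3O; the east ledge: 5K 2O)
8. 1 ogre ← the west ledge.  (the west ledge: 0K 4O; the east ledge: 5K 1O)
9. 2 ogres → the east ledge.  (the west ledge: 0K 2O; the east ledge: 5K 3O)
10. 1 ogre ← the west ledge.  (the west ledge: 0K 3O; the east ledge: 5K 2O)
11. 3 ogres → the east ledge.  (the west ledge: 0K 0O; the east ledge: 5K 5O)

11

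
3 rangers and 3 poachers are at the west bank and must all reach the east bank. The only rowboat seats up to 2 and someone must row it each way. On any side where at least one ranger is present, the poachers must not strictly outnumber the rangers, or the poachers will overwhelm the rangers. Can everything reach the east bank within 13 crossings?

Yes

Yes — this plan uses 11 crossings (≤ 13):
1. 2 poachers → the east bank.  (the west bank: 3R 1P; the east bank: 0R 2P)
2. 1 poacher ← the west bank.  (the west bank: 3R 2P; the east bank: 0R 1P)
3. 2 poachers → the east bank.  (the west bank: 3R 0P; the east bank: 0R 3P)
4. 1 poacher ← the west bank.  (the west bank: 3R 1P; the east bank: 0R 2P)
5. 2 rangers → the east bank.  (the west bank: 1R 1P; the east bank: 2R 2P)
6. 1 ranger and 1 poacher ← the west bank.  (the west bank: 2R 2P; the east bank: 1R 1P)
7. 2 rangers → the east bank.  (the west bank: 0R 2P; the east bank: 3R 1P)
8. 1 poacher ← the west bank.  (the west bank: 0R 3P; the east bank: 3R 0P)
9. 2 poachers → the east bank.  (the west bank: 0R 1P; the east bank: 3R 2P)
10. 1 poacher ← the west bank.  (the west bank: 0R 2P; the east bank: 3R 1P)
11. 2 poachers → the east bank.  (the west bank: 0R 0P; the east bank: 3R 3P)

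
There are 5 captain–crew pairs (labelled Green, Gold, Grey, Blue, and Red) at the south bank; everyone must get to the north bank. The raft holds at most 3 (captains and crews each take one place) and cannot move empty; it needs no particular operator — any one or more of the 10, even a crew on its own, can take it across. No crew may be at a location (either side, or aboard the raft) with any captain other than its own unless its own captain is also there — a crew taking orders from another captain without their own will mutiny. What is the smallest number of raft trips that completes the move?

11

Counting alone: each trip to the north bank takes at most 3 across and each return brings at least 1 back, so after t trips out (and t−1 returns) at most 3t − (t−1) of the 10 are across; that first reaches 10 at t = 5, so at least 9 crossings are needed.
The safety rule pushes this higher. Following every safe sequence of crossings, the most of the 10 that can be at the north bank as the raft arrives there on crossing 9 is 9 — never all 10.
So no plan with fewer than 11 crossings exists, and this one achieves 11:
1. captain Green and crew Green cross → the north bank.
2. captain Green crosses ← the south bank.
3. crew Blue, crew Gold, and crew Grey cross → the north bank.
4. crew Green crosses ← the south bank.
5. captain Blue, captain Gold, and captain Grey cross → the north bank.
6. captain Gold and crew Gold cross ← the south bank.
7. captain Gold, captain Green, and captain Red cross → the north bank.
8. crew Grey crosses ← the south bank.
9. crew Gold and crew Green cross → the north bank.
10. crew Green crosses ← the south bank.
11. crew Green, crew Grey, and crew Red cross → the north bank.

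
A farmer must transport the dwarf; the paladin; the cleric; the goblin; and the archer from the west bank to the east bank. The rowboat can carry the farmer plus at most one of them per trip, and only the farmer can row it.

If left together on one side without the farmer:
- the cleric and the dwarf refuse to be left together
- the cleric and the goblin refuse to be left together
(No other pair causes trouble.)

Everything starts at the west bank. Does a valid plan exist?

Yes

1. Farmer goes to the east bank with the cleric.  [the west bank: the archer, the dwarf, the goblin, the paladin | the east bank: the cleric]
2. Farmer goes back to the west bank alone.  [the west bank: the archer, the dwarf, the goblin, the paladin | the east bank: the cleric]
3. Farmer goes to the east bank with the dwarf.  [the west bank: the archer, the goblin, the paladin | the east bank: the cleric, the dwarf]
4. Farmer goes back to the west bank with the cleric.  [the west bank: the archer, the cleric, the goblin, the paladin | the east bank: the dwarf]
5. Farmer goes to the east bank with the goblin.  [the west bank: the archer, the cleric, the paladin | the east bank: the dwarf, the goblin]
6. Farmer goes back to the west bank alone.  [the west bank: the archer, the cleric, the paladin | the east bank: the dwarf, the goblin]
7. Farmer goes to the east bank with the paladin.  [the west bank: the archer, the cleric | the east bank: the dwarf, the goblin, the paladin]
8. Farmer goes back to the west bank alone.  [the west bank: the archer, the cleric | the east bank: the dwarf, the goblin, the paladin]
9. Farmer goes to the east bank with the archer.  [the west bank: the cleric | the east bank: the archer, the dwarf, the goblin, the paladin]
10. Farmer goes back to the west bank alone.  [the west bank: the cleric | the east bank: the archer, the dwarf, the goblin, the paladin]
11. Farmer goes to the east bank with the cleric.  [the west bank: — | the east bank: the archer, the cleric, the dwarf, the goblin, the paladin]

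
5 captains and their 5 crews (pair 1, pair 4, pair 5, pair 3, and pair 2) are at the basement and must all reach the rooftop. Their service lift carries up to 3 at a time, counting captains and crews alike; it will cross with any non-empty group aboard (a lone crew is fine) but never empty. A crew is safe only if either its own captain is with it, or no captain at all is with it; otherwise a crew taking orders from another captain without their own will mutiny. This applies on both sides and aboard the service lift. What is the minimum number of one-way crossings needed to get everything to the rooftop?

11

Counting alone: each trip to the rooftop takes at most 3 across and each return brings at least 1 back, so after t trips out (and t−1 returns) at most 3t − (t−1) of the 10 are across; that first reaches 10 at t = 5, so at least 9 crossings are needed.
The safety rule pushes this higher. Following every safe sequence of crossings, the most of the 10 that can be at the rooftop as the service lift arrives there on crossing 9 is 9 — never all 10.
So no plan with fewer than 11 crossings exists, and this one achieves 11:
1. captain 1 and crew 1 cross → the rooftop.
2. captain 1 crosses ← the basement.
3. crew 3, crew 4, and crew 5 cross → the rooftop.
4. crew 1 crosses ← the basement.
5. captain 3, captain 4, and captain 5 cross → the rooftop.
6. captain 4 and crew 4 cross ← the basement.
7. captain 1, captain 2, and captain 4 cross → the rooftop.
8. crew 5 crosses ← the basement.
9. crew 1 and crew 4 cross → the rooftop.
10. crew 1 crosses ← the basement.
11. crew 1, crew 2, and crew 5 cross → the rooftop.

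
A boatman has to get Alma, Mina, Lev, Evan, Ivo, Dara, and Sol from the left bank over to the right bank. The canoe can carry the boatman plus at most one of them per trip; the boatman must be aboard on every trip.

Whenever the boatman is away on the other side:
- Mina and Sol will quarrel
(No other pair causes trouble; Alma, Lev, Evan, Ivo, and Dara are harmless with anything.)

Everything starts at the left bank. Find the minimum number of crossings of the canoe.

Counting alone: the boatman can take at most 1 across per trip to the right bank, so moving all 7 needs at least 7 loaded trips out, with a return between consecutive ones — at least 13 crossings.
The plan below uses exactly 13 crossings, so it is optimal:
1. Boatman goes to the right bank with Mina.
2. Boatman goes back to the left bank alone.
3. Boatman goes to the right bank with Alma.
4. Boatman goes back to the left bank alone.
5. Boatman goes to the right bank with Lev.
6. Boatman goes back to the left bank alone.
7. Boatman goes to the right bank with Evan.
8. Boatman goes back to the left bank alone.
9. Boatman goes to the right bank with Ivo.
10. Boatman goes back to the left bank alone.
11. Boatman goes to the right bank with Dara.
12. Boatman goes back to the left bank alone.
13. Boatman goes to the right bank with Sol.

13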